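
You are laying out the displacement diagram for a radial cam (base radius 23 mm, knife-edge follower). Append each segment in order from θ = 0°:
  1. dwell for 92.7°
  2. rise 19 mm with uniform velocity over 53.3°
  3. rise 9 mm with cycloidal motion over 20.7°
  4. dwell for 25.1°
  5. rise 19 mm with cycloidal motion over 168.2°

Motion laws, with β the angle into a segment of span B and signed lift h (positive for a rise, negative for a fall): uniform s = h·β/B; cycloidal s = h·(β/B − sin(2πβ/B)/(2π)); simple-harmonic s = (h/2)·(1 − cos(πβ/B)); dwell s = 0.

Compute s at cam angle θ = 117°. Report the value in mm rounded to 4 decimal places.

seg 1 [0°–92.7°] dwell: s stays 0.0000
seg 2 [92.7°–146°] uniform, h=19: θ=117° here. β=24.3, B=53.3. 19·24.3/53.3 = 8.6623 → s = 8.6623

8.6623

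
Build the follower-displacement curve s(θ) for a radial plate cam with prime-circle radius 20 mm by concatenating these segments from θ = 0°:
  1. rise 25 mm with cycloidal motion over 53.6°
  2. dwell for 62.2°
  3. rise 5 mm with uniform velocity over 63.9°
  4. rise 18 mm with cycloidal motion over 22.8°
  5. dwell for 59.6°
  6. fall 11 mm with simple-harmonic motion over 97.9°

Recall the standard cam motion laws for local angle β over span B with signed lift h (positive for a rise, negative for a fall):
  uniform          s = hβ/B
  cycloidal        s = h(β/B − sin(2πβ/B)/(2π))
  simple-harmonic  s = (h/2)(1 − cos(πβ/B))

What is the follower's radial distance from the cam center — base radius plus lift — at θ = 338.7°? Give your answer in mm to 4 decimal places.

seg 1 [0°–53.6°] cycloidal, h=25: full span → s += 25 → s = 25.0000
seg 2 [53.6°–115.8°] dwell: s stays 25.0000
seg 3 [115.8°–179.7°] uniform, h=5: full span → s += 5 → s = 30.0000
seg 4 [179.7°–202.5°] cycloidal, h=18: full span → s += 18 → s = 48.0000
seg 5 [202.5°–262.1°] dwell: s stays 48.0000
seg 6 [262.1°–360°] simple-harmonic, h=-11: θ=338.7° here. β=76.6, B=97.9. -11/2·(1 − cos(π·0.7824)) = -9.7645 → s = 38.2355
radial distance = base radius + s = 20 + 38.2355 = 58.2355

58.2355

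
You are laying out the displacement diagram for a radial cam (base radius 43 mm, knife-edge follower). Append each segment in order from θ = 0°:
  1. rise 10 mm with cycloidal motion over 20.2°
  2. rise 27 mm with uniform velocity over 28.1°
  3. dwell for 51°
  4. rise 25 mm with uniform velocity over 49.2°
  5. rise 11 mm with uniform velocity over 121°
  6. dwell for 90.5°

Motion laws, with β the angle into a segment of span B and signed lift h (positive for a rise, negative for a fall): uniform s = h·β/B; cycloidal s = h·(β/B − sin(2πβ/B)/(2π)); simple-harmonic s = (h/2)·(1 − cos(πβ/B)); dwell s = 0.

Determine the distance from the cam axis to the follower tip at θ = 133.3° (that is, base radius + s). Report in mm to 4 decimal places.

seg 1 [0°–20.2°] cycloidal, h=10: full span → s += 10 → s = 10.0000
seg 2 [20.2°–48.3°] uniform, h=27: full span → s += 27 → s = 37.0000
seg 3 [48.3°–99.3°] dwell: s stays 37.0000
seg 4 [99.3°–148.5°] uniform, h=25: θ=133.3° here. β=34, B=49.2. 25·34/49.2 = 17.2764 → s = 54.2764
radial distance = base radius + s = 43 + 54.2764 = 97.2764

97.2764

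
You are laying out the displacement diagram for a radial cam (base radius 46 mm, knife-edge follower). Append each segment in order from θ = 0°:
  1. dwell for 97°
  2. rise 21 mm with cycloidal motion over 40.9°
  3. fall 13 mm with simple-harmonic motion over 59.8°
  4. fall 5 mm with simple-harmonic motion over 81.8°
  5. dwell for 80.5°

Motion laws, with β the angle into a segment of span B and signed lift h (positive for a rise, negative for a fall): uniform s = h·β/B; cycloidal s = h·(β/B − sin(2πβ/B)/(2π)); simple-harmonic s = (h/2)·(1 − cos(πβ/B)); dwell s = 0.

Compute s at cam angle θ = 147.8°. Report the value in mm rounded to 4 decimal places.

seg 1 [0°–97°] dwell: s stays 0.0000
seg 2 [97°–137.9°] cycloidal, h=21: full span → s += 21 → s = 21.0000
seg 3 [137.9°–197.7°] simple-harmonic, h=-13: θ=147.8° here. β=9.9, B=59.8. -13/2·(1 − cos(π·0.1656)) = -0.8595 → s = 20.1405

20.1405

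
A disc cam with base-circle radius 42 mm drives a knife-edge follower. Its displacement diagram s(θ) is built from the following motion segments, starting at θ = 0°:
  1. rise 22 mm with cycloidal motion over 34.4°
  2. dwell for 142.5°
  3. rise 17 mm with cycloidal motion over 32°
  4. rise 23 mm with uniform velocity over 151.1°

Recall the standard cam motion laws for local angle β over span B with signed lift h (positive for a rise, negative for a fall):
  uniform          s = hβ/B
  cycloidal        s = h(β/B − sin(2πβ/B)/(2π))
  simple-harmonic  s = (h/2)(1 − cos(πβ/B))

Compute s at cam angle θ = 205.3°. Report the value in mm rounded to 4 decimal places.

seg 1 [0°–34.4°] cycloidal, h=22: full span → s += 22 → s = 22.0000
seg 2 [34.4°–176.9°] dwell: s stays 22.0000
seg 3 [176.9°–208.9°] cycloidal, h=17: θ=205.3° here. β=28.4, B=32. 17·(0.8875 − sin(2π·0.8875)/(2π)) = 16.8447 → s = 38.8447

38.8447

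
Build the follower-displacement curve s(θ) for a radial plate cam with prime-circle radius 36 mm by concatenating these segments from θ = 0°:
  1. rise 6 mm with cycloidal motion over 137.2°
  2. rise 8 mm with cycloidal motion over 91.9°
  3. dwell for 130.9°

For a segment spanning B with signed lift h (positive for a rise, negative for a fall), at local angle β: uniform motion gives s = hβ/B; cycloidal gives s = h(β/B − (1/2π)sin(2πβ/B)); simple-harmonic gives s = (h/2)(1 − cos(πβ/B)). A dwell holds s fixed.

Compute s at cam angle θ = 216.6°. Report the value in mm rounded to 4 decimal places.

seg 1 [0°–137.2°] cycloidal, h=6: full span → s += 6 → s = 6.0000
seg 2 [137.2°–229.1°] cycloidal, h=8: θ=216.6° here. β=79.4, B=91.9. 8·(0.8640 − sin(2π·0.8640)/(2π)) = 7.8723 → s = 13.8723

13.8723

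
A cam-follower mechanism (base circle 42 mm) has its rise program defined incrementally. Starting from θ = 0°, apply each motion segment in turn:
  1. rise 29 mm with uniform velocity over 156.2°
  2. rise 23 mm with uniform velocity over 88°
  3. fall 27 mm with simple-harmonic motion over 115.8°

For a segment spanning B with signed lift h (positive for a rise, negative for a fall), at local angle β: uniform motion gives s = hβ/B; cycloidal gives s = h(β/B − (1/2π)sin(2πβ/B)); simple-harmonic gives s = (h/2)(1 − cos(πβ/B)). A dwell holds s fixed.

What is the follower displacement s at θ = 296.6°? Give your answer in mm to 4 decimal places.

seg 1 [0°–156.2°] uniform, h=29: full span → s += 29 → s = 29.0000
seg 2 [156.2°–244.2°] uniform, h=23: full span → s += 23 → s = 52.0000
seg 3 [244.2°–360°] simple-harmonic, h=-27: θ=296.6° here. β=52.4, B=115.8. -27/2·(1 − cos(π·0.4525)) = -11.4931 → s = 40.5069

40.5069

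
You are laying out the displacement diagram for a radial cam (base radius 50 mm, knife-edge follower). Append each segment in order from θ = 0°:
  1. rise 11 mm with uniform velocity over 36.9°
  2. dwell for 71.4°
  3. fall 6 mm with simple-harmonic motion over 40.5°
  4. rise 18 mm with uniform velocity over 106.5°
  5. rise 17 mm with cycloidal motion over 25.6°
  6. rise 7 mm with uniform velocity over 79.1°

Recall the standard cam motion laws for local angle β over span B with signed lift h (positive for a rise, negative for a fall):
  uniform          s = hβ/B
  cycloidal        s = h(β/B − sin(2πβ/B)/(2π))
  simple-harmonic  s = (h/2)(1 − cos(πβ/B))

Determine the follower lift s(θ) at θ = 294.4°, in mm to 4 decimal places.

seg 1 [0°–36.9°] uniform, h=11: full span → s += 11 → s = 11.0000
seg 2 [36.9°–108.3°] dwell: s stays 11.0000
seg 3 [108.3°–148.8°] simple-harmonic, h=-6: full span → s += -6 → s = 5.0000
seg 4 [148.8°–255.3°] uniform, h=18: full span → s += 18 → s = 23.0000
seg 5 [255.3°–280.9°] cycloidal, h=17: full span → s += 17 → s = 40.0000
seg 6 [280.9°–360°] uniform, h=7: θ=294.4° here. β=13.5, B=79.1. 7·13.5/79.1 = 1.1947 → s = 41.1947

41.1947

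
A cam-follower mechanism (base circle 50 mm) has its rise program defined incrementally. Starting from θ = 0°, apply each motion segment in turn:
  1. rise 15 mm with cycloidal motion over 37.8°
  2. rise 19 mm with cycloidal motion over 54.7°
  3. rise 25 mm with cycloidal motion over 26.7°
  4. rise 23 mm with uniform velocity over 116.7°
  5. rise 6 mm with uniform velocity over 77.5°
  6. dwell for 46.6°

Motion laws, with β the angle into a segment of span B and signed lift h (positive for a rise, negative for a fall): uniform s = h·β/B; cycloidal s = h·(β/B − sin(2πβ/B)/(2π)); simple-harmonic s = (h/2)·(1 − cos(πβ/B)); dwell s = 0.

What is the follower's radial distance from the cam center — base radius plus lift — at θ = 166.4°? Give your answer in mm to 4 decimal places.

seg 1 [0°–37.8°] cycloidal, h=15: full span → s += 15 → s = 15.0000
seg 2 [37.8°–92.5°] cycloidal, h=19: full span → s += 19 → s = 34.0000
seg 3 [92.5°–119.2°] cycloidal, h=25: full span → s += 25 → s = 59.0000
seg 4 [119.2°–235.9°] uniform, h=23: θ=166.4° here. β=47.2, B=116.7. 23·47.2/116.7 = 9.3025 → s = 68.3025
radial distance = base radius + s = 50 + 68.3025 = 118.3025

118.3025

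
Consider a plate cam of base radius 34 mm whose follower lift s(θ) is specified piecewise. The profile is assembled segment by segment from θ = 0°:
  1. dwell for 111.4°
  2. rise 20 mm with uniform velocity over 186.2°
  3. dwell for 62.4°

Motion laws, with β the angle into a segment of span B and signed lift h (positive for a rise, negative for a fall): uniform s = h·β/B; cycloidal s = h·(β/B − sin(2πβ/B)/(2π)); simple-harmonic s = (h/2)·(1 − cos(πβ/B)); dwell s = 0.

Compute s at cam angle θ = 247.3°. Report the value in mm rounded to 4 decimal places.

seg 1 [0°–111.4°] dwell: s stays 0.0000
seg 2 [111.4°–297.6°] uniform, h=20: θ=247.3° here. β=135.9, B=186.2. 20·135.9/186.2 = 14.5972 → s = 14.5972

14.5972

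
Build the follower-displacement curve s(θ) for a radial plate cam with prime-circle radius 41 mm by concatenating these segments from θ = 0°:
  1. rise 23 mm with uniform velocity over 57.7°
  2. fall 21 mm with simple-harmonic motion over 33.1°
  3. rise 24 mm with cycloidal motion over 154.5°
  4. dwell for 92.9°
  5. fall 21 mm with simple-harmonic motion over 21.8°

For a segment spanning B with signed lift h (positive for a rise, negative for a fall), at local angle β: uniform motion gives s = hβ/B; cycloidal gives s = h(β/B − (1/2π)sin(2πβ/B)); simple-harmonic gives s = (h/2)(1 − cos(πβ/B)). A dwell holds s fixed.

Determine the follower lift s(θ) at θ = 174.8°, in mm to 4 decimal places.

seg 1 [0°–57.7°] uniform, h=23: full span → s += 23 → s = 23.0000
seg 2 [57.7°–90.8°] simple-harmonic, h=-21: full span → s += -21 → s = 2.0000
seg 3 [90.8°–245.3°] cycloidal, h=24: θ=174.8° here. β=84, B=154.5. 24·(0.5437 − sin(2π·0.5437)/(2π)) = 14.0840 → s = 16.0840

16.0840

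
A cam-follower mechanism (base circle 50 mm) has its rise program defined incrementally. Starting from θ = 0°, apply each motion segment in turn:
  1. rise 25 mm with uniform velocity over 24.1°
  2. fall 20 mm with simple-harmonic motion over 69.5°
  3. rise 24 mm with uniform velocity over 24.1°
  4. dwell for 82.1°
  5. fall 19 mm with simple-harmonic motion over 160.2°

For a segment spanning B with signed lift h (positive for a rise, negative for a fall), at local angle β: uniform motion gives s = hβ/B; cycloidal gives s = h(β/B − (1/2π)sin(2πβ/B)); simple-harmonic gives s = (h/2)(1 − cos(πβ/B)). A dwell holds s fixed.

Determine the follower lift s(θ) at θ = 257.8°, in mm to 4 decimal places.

seg 1 [0°–24.1°] uniform, h=25: full span → s += 25 → s = 25.0000
seg 2 [24.1°–93.6°] simple-harmonic, h=-20: full span → s += -20 → s = 5.0000
seg 3 [93.6°–117.7°] uniform, h=24: full span → s += 24 → s = 29.0000
seg 4 [117.7°–199.8°] dwell: s stays 29.0000
seg 5 [199.8°–360°] simple-harmonic, h=-19: θ=257.8° here. β=58, B=160.2. -19/2·(1 − cos(π·0.3620)) = -5.5105 → s = 23.4895

23.4895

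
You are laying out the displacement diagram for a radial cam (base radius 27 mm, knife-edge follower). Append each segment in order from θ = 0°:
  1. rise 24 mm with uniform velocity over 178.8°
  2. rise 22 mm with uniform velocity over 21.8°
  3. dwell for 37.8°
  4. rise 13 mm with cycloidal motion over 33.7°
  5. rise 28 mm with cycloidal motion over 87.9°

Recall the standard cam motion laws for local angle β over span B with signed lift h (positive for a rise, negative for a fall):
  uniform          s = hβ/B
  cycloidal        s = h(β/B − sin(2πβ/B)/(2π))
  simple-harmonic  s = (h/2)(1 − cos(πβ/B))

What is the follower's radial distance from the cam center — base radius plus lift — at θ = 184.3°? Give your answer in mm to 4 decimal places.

seg 1 [0°–178.8°] uniform, h=24: full span → s += 24 → s = 24.0000
seg 2 [178.8°–200.6°] uniform, h=22: θ=184.3° here. β=5.5, B=21.8. 22·5.5/21.8 = 5.5505 → s = 29.5505
radial distance = base radius + s = 27 + 29.5505 = 56.5505

56.5505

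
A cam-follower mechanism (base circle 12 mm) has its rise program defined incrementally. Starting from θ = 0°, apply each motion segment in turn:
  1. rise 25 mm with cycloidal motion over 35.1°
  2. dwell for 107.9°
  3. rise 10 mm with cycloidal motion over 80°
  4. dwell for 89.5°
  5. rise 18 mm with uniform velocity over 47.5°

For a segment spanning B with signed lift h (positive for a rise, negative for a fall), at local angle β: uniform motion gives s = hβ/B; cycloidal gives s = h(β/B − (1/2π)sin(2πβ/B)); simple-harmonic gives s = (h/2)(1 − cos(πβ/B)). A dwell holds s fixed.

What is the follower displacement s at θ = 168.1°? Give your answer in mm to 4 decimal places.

seg 1 [0°–35.1°] cycloidal, h=25: full span → s += 25 → s = 25.0000
seg 2 [35.1°–143°] dwell: s stays 25.0000
seg 3 [143°–223°] cycloidal, h=10: θ=168.1° here. β=25.1, B=80. 10·(0.3137 − sin(2π·0.3137)/(2π)) = 1.6719 → s = 26.6719

26.6719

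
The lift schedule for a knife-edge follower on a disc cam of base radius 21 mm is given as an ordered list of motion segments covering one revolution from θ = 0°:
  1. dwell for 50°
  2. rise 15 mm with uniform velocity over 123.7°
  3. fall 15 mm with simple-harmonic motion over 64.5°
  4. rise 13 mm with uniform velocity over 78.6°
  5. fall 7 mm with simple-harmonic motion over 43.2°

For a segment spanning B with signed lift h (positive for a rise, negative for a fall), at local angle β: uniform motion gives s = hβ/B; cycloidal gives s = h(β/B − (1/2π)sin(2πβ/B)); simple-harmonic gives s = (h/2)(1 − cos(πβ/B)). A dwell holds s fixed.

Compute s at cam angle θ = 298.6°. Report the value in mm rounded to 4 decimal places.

seg 1 [0°–50°] dwell: s stays 0.0000
seg 2 [50°–173.7°] uniform, h=15: full span → s += 15 → s = 15.0000
seg 3 [173.7°–238.2°] simple-harmonic, h=-15: full span → s += -15 → s = 0.0000
seg 4 [238.2°–316.8°] uniform, h=13: θ=298.6° here. β=60.4, B=78.6. 13·60.4/78.6 = 9.9898 → s = 9.9898

9.9898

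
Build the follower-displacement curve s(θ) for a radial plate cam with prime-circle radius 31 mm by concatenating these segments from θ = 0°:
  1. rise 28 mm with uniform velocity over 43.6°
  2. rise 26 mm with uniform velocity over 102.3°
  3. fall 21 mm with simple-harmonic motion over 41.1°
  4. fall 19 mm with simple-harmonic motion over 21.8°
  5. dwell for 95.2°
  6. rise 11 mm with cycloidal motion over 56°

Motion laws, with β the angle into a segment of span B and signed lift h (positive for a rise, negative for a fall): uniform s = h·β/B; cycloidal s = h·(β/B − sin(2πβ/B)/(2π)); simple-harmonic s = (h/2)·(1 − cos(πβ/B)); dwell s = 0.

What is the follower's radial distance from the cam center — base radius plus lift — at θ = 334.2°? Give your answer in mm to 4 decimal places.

seg 1 [0°–43.6°] uniform, h=28: full span → s += 28 → s = 28.0000
seg 2 [43.6°–145.9°] uniform, h=26: full span → s += 26 → s = 54.0000
seg 3 [145.9°–187°] simple-harmonic, h=-21: full span → s += -21 → s = 33.0000
seg 4 [187°–208.8°] simple-harmonic, h=-19: full span → s += -19 → s = 14.0000
seg 5 [208.8°–304°] dwell: s stays 14.0000
seg 6 [304°–360°] cycloidal, h=11: θ=334.2° here. β=30.2, B=56. 11·(0.5393 − sin(2π·0.5393)/(2π)) = 6.3599 → s = 20.3599
radial distance = base radius + s = 31 + 20.3599 = 51.3599

51.3599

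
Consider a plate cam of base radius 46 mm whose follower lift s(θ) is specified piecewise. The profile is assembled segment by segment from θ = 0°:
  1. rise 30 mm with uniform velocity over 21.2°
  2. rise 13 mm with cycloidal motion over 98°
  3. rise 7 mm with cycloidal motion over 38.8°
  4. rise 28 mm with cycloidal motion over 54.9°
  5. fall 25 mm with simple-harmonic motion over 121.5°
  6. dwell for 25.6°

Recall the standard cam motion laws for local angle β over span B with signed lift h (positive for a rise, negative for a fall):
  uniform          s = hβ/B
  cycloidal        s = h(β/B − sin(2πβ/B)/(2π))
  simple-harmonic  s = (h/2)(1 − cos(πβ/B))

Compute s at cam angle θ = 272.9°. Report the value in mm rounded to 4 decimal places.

seg 1 [0°–21.2°] uniform, h=30: full span → s += 30 → s = 30.0000
seg 2 [21.2°–119.2°] cycloidal, h=13: full span → s += 13 → s = 43.0000
seg 3 [119.2°–158°] cycloidal, h=7: full span → s += 7 → s = 50.0000
seg 4 [158°–212.9°] cycloidal, h=28: full span → s += 28 → s = 78.0000
seg 5 [212.9°–334.4°] simple-harmonic, h=-25: θ=272.9° here. β=60, B=121.5. -25/2·(1 − cos(π·0.4938)) = -12.2576 → s = 65.7424

65.7424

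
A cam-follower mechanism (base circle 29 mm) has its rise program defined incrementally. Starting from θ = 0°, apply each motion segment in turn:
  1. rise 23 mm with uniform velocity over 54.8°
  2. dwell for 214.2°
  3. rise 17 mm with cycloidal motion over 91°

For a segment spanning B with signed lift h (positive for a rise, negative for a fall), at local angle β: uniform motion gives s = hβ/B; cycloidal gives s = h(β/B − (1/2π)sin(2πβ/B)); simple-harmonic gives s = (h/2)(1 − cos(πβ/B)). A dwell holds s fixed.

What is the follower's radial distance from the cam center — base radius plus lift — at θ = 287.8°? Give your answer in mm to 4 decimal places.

seg 1 [0°–54.8°] uniform, h=23: full span → s += 23 → s = 23.0000
seg 2 [54.8°–269°] dwell: s stays 23.0000
seg 3 [269°–360°] cycloidal, h=17: θ=287.8° here. β=18.8, B=91. 17·(0.2066 − sin(2π·0.2066)/(2π)) = 0.9065 → s = 23.9065
radial distance = base radius + s = 29 + 23.9065 = 52.9065

52.9065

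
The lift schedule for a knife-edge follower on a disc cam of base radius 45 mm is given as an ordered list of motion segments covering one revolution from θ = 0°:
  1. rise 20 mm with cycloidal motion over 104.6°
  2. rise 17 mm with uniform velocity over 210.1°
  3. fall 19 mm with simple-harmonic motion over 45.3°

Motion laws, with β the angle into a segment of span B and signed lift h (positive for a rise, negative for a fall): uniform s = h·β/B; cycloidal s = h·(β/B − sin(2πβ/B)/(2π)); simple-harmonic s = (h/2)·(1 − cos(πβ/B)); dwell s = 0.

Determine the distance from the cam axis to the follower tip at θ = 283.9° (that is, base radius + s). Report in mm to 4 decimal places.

seg 1 [0°–104.6°] cycloidal, h=20: full span → s += 20 → s = 20.0000
seg 2 [104.6°–314.7°] uniform, h=17: θ=283.9° here. β=179.3, B=210.1. 17·179.3/210.1 = 14.5079 → s = 34.5079
radial distance = base radius + s = 45 + 34.5079 = 79.5079

79.5079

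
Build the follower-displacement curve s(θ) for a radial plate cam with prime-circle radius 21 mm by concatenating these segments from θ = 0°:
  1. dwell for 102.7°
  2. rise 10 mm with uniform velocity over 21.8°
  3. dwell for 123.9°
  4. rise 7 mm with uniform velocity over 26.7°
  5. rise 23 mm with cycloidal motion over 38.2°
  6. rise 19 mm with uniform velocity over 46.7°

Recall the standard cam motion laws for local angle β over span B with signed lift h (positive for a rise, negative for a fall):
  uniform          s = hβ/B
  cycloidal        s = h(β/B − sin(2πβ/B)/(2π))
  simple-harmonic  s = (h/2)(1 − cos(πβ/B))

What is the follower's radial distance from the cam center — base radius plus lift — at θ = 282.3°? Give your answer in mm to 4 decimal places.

seg 1 [0°–102.7°] dwell: s stays 0.0000
seg 2 [102.7°–124.5°] uniform, h=10: full span → s += 10 → s = 10.0000
seg 3 [124.5°–248.4°] dwell: s stays 10.0000
seg 4 [248.4°–275.1°] uniform, h=7: full span → s += 7 → s = 17.0000
seg 5 [275.1°–313.3°] cycloidal, h=23: θ=282.3° here. β=7.2, B=38.2. 23·(0.1885 − sin(2π·0.1885)/(2π)) = 0.9446 → s = 17.9446
radial distance = base radius + s = 21 + 17.9446 = 38.9446

38.9446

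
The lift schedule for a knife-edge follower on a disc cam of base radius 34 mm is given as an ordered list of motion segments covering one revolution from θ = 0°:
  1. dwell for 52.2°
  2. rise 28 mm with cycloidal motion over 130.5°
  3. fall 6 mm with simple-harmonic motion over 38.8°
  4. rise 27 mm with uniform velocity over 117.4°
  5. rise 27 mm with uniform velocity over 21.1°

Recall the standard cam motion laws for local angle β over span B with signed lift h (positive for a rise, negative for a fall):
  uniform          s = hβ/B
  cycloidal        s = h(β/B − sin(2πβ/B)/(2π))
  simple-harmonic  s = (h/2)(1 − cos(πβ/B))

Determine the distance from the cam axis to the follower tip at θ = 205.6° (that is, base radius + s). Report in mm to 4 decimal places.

seg 1 [0°–52.2°] dwell: s stays 0.0000
seg 2 [52.2°–182.7°] cycloidal, h=28: full span → s += 28 → s = 28.0000
seg 3 [182.7°–221.5°] simple-harmonic, h=-6: θ=205.6° here. β=22.9, B=38.8. -6/2·(1 − cos(π·0.5902)) = -3.8388 → s = 24.1612
radial distance = base radius + s = 34 + 24.1612 = 58.1612

58.1612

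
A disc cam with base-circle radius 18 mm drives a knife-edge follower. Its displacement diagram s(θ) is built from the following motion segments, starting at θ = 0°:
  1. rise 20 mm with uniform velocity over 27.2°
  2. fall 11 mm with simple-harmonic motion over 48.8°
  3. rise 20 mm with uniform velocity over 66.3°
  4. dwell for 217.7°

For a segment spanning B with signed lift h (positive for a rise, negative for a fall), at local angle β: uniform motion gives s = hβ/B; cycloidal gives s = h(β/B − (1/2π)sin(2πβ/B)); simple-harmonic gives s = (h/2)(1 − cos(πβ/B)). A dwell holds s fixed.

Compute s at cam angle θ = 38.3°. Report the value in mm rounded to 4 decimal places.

seg 1 [0°–27.2°] uniform, h=20: full span → s += 20 → s = 20.0000
seg 2 [27.2°–76°] simple-harmonic, h=-11: θ=38.3° here. β=11.1, B=48.8. -11/2·(1 − cos(π·0.2275)) = -1.3455 → s = 18.6545

18.6545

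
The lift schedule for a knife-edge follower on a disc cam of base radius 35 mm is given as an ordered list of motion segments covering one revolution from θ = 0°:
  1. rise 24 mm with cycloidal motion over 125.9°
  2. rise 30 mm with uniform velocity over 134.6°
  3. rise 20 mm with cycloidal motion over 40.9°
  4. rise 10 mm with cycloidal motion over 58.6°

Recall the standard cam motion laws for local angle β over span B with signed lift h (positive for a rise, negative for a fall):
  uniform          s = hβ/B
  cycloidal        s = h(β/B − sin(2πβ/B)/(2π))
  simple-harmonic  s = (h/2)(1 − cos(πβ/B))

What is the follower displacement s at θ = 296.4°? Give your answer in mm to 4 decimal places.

seg 1 [0°–125.9°] cycloidal, h=24: full span → s += 24 → s = 24.0000
seg 2 [125.9°–260.5°] uniform, h=30: full span → s += 30 → s = 54.0000
seg 3 [260.5°–301.4°] cycloidal, h=20: θ=296.4° here. β=35.9, B=40.9. 20·(0.8778 − sin(2π·0.8778)/(2π)) = 19.7666 → s = 73.7666

73.7666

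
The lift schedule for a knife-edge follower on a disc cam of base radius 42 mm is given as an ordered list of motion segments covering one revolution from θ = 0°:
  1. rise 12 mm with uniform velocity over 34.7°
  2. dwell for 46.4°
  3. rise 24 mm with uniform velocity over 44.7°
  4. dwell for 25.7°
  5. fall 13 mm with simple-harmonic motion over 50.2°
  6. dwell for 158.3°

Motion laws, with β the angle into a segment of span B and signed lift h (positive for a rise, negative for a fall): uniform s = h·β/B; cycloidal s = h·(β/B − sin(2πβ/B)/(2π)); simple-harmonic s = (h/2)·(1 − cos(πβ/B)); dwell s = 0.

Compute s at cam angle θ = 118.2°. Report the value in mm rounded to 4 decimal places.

seg 1 [0°–34.7°] uniform, h=12: full span → s += 12 → s = 12.0000
seg 2 [34.7°–81.1°] dwell: s stays 12.0000
seg 3 [81.1°–125.8°] uniform, h=24: θ=118.2° here. β=37.1, B=44.7. 24·37.1/44.7 = 19.9195 → s = 31.9195

31.9195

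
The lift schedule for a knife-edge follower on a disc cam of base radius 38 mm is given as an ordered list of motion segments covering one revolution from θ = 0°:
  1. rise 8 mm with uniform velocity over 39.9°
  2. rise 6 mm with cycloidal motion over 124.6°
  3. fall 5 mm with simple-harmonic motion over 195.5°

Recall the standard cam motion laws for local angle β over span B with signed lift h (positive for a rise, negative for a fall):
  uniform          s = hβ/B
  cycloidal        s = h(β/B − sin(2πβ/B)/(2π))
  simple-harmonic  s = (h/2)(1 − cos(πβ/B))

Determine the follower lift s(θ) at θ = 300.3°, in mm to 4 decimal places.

seg 1 [0°–39.9°] uniform, h=8: full span → s += 8 → s = 8.0000
seg 2 [39.9°–164.5°] cycloidal, h=6: full span → s += 6 → s = 14.0000
seg 3 [164.5°–360°] simple-harmonic, h=-5: θ=300.3° here. β=135.8, B=195.5. -5/2·(1 − cos(π·0.6946)) = -3.9351 → s = 10.0649

10.0649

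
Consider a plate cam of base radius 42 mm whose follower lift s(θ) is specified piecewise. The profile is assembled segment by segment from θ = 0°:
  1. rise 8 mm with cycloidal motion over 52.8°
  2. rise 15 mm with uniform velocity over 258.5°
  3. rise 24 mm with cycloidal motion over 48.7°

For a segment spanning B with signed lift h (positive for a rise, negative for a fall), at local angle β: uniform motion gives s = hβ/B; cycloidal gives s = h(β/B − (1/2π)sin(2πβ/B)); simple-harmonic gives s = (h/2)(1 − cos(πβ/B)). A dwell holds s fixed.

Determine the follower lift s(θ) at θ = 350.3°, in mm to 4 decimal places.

seg 1 [0°–52.8°] cycloidal, h=8: full span → s += 8 → s = 8.0000
seg 2 [52.8°–311.3°] uniform, h=15: full span → s += 15 → s = 23.0000
seg 3 [311.3°–360°] cycloidal, h=24: θ=350.3° here. β=39, B=48.7. 24·(0.8008 − sin(2π·0.8008)/(2π)) = 22.8463 → s = 45.8463

45.8463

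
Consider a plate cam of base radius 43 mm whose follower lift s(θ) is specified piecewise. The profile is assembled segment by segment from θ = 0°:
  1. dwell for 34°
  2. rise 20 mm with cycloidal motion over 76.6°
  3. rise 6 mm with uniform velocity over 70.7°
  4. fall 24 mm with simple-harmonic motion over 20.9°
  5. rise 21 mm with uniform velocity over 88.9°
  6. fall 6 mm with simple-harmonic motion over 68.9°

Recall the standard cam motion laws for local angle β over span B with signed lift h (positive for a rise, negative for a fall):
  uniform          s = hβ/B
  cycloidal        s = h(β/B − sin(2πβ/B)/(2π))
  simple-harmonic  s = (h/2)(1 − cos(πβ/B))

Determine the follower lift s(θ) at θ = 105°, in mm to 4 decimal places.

seg 1 [0°–34°] dwell: s stays 0.0000
seg 2 [34°–110.6°] cycloidal, h=20: θ=105° here. β=71, B=76.6. 20·(0.9269 − sin(2π·0.9269)/(2π)) = 19.9491 → s = 19.9491

19.9491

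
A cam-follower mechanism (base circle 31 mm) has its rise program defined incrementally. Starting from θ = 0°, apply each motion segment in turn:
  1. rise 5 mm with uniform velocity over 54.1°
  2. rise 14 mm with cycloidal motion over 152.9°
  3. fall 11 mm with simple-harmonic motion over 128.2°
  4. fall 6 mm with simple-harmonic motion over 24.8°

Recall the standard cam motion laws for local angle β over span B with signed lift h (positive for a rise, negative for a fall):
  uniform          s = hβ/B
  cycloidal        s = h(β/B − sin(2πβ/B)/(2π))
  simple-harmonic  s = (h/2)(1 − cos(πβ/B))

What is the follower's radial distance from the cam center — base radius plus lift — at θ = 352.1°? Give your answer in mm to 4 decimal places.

seg 1 [0°–54.1°] uniform, h=5: full span → s += 5 → s = 5.0000
seg 2 [54.1°–207°] cycloidal, h=14: full span → s += 14 → s = 19.0000
seg 3 [207°–335.2°] simple-harmonic, h=-11: full span → s += -11 → s = 8.0000
seg 4 [335.2°–360°] simple-harmonic, h=-6: θ=352.1° here. β=16.9, B=24.8. -6/2·(1 − cos(π·0.6815)) = -4.6190 → s = 3.3810
radial distance = base radius + s = 31 + 3.3810 = 34.3810

34.3810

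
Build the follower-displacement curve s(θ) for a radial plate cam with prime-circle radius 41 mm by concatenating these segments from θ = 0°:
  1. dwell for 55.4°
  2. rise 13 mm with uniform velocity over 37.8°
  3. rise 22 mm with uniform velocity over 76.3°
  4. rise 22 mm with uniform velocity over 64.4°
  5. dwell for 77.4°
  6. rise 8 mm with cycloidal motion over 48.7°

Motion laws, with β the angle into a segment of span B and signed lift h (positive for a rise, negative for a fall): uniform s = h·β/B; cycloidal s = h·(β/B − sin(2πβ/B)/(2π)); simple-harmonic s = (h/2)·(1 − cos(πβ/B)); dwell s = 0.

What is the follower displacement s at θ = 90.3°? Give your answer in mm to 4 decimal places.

seg 1 [0°–55.4°] dwell: s stays 0.0000
seg 2 [55.4°–93.2°] uniform, h=13: θ=90.3° here. β=34.9, B=37.8. 13·34.9/37.8 = 12.0026 → s = 12.0026

12.0026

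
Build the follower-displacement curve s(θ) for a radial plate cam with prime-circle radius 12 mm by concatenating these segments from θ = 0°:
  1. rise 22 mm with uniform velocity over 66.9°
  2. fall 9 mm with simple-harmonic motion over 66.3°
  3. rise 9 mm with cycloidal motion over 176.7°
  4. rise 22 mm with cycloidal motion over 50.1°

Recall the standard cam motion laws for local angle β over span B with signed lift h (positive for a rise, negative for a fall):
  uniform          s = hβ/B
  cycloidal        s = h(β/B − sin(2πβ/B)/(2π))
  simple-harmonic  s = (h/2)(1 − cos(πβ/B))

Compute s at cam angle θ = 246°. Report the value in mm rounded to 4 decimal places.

seg 1 [0°–66.9°] uniform, h=22: full span → s += 22 → s = 22.0000
seg 2 [66.9°–133.2°] simple-harmonic, h=-9: full span → s += -9 → s = 13.0000
seg 3 [133.2°–309.9°] cycloidal, h=9: θ=246° here. β=112.8, B=176.7. 9·(0.6384 − sin(2π·0.6384)/(2π)) = 6.8396 → s = 19.8396

19.8396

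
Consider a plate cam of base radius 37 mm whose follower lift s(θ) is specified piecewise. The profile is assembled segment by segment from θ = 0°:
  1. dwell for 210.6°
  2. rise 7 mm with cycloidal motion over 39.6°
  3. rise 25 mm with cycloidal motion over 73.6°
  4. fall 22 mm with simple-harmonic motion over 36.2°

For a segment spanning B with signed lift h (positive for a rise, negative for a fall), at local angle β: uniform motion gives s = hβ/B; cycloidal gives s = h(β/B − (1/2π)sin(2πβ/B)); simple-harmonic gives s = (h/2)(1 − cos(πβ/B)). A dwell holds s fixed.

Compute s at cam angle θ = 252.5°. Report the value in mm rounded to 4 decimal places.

seg 1 [0°–210.6°] dwell: s stays 0.0000
seg 2 [210.6°–250.2°] cycloidal, h=7: full span → s += 7 → s = 7.0000
seg 3 [250.2°–323.8°] cycloidal, h=25: θ=252.5° here. β=2.3, B=73.6. 25·(0.0313 − sin(2π·0.0313)/(2π)) = 0.0050 → s = 7.0050

7.0050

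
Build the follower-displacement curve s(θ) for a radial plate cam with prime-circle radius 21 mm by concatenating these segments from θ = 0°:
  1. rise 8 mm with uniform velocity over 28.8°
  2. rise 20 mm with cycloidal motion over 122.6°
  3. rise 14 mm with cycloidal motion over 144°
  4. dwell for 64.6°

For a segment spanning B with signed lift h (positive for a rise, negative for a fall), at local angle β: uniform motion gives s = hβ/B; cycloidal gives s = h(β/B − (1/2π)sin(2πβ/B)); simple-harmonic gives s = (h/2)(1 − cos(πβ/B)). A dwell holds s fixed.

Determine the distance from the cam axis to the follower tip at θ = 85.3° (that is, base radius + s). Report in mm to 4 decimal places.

seg 1 [0°–28.8°] uniform, h=8: full span → s += 8 → s = 8.0000
seg 2 [28.8°–151.4°] cycloidal, h=20: θ=85.3° here. β=56.5, B=122.6. 20·(0.4608 − sin(2π·0.4608)/(2π)) = 8.4418 → s = 16.4418
radial distance = base radius + s = 21 + 16.4418 = 37.4418

37.4418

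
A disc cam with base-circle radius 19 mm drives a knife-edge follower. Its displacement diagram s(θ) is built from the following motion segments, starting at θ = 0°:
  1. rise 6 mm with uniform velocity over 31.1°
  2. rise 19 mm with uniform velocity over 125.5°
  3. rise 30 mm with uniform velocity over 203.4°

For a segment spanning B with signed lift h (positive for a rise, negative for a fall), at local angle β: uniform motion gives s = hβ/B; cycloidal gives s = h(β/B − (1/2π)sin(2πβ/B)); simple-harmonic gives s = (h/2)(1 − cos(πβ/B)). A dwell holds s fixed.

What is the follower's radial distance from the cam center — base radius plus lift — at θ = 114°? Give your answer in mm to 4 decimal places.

seg 1 [0°–31.1°] uniform, h=6: full span → s += 6 → s = 6.0000
seg 2 [31.1°–156.6°] uniform, h=19: θ=114° here. β=82.9, B=125.5. 19·82.9/125.5 = 12.5506 → s = 18.5506
radial distance = base radius + s = 19 + 18.5506 = 37.5506

37.5506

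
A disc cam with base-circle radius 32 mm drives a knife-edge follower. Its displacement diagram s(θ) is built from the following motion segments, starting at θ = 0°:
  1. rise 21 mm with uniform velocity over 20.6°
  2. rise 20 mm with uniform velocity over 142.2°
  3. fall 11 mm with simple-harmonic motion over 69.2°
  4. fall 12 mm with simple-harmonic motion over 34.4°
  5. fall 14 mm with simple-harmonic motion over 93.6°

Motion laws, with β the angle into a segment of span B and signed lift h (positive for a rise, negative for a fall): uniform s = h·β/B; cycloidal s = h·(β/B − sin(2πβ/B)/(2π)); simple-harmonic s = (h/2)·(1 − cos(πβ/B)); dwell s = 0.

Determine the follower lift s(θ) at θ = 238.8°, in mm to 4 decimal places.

seg 1 [0°–20.6°] uniform, h=21: full span → s += 21 → s = 21.0000
seg 2 [20.6°–162.8°] uniform, h=20: full span → s += 20 → s = 41.0000
seg 3 [162.8°–232°] simple-harmonic, h=-11: full span → s += -11 → s = 30.0000
seg 4 [232°–266.4°] simple-harmonic, h=-12: θ=238.8° here. β=6.8, B=34.4. -12/2·(1 − cos(π·0.1977)) = -1.1203 → s = 28.8797

28.8797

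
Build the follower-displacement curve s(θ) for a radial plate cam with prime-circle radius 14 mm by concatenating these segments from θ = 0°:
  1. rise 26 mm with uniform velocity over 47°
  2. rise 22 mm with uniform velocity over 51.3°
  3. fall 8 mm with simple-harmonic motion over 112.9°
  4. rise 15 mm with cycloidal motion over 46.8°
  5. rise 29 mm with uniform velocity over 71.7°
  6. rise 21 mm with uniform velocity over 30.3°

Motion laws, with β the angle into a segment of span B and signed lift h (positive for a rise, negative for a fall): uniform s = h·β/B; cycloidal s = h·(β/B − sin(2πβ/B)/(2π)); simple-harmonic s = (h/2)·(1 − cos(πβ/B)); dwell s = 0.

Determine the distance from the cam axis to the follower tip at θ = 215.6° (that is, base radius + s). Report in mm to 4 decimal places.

seg 1 [0°–47°] uniform, h=26: full span → s += 26 → s = 26.0000
seg 2 [47°–98.3°] uniform, h=22: full span → s += 22 → s = 48.0000
seg 3 [98.3°–211.2°] simple-harmonic, h=-8: full span → s += -8 → s = 40.0000
seg 4 [211.2°–258°] cycloidal, h=15: θ=215.6° here. β=4.4, B=46.8. 15·(0.0940 − sin(2π·0.0940)/(2π)) = 0.0806 → s = 40.0806
radial distance = base radius + s = 14 + 40.0806 = 54.0806

54.0806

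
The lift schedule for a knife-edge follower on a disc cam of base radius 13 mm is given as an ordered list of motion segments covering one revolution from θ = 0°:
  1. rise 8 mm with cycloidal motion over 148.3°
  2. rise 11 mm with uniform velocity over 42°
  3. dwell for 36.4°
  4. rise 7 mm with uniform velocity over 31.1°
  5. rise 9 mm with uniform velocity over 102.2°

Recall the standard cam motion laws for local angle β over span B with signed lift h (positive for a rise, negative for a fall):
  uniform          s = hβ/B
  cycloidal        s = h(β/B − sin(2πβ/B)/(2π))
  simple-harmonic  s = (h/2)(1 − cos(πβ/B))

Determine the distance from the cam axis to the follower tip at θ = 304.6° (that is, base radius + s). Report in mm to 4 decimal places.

seg 1 [0°–148.3°] cycloidal, h=8: full span → s += 8 → s = 8.0000
seg 2 [148.3°–190.3°] uniform, h=11: full span → s += 11 → s = 19.0000
seg 3 [190.3°–226.7°] dwell: s stays 19.0000
seg 4 [226.7°–257.8°] uniform, h=7: full span → s += 7 → s = 26.0000
seg 5 [257.8°–360°] uniform, h=9: θ=304.6° here. β=46.8, B=102.2. 9·46.8/102.2 = 4.1213 → s = 30.1213
radial distance = base radius + s = 13 + 30.1213 = 43.1213

43.1213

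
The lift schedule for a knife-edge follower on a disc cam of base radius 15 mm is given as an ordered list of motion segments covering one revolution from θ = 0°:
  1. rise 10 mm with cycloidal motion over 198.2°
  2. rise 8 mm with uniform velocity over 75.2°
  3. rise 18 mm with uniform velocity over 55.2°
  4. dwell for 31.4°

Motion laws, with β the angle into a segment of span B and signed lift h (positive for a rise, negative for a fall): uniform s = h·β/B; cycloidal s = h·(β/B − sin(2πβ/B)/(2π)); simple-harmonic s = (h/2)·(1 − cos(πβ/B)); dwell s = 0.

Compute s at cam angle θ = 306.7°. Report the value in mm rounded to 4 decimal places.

seg 1 [0°–198.2°] cycloidal, h=10: full span → s += 10 → s = 10.0000
seg 2 [198.2°–273.4°] uniform, h=8: full span → s += 8 → s = 18.0000
seg 3 [273.4°–328.6°] uniform, h=18: θ=306.7° here. β=33.3, B=55.2. 18·33.3/55.2 = 10.8587 → s = 28.8587

28.8587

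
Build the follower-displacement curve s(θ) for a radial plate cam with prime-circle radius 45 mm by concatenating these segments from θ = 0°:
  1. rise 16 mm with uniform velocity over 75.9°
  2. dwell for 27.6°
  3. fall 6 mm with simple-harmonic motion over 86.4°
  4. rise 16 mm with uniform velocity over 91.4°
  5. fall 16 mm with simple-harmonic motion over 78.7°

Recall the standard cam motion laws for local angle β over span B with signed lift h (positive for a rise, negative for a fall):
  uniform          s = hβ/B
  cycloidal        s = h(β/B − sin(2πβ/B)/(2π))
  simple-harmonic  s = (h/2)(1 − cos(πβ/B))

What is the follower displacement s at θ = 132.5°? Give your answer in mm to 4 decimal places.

seg 1 [0°–75.9°] uniform, h=16: full span → s += 16 → s = 16.0000
seg 2 [75.9°–103.5°] dwell: s stays 16.0000
seg 3 [103.5°–189.9°] simple-harmonic, h=-6: θ=132.5° here. β=29, B=86.4. -6/2·(1 − cos(π·0.3356)) = -1.5189 → s = 14.4811

14.4811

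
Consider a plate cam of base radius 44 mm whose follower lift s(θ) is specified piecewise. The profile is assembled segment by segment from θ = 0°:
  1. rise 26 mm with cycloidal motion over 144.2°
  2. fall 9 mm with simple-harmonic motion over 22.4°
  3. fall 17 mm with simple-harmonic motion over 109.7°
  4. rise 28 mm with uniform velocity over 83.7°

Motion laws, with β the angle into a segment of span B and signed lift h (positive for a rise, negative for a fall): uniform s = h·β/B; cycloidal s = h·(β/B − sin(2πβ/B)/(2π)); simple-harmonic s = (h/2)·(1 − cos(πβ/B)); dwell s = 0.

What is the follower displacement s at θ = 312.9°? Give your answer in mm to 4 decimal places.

seg 1 [0°–144.2°] cycloidal, h=26: full span → s += 26 → s = 26.0000
seg 2 [144.2°–166.6°] simple-harmonic, h=-9: full span → s += -9 → s = 17.0000
seg 3 [166.6°–276.3°] simple-harmonic, h=-17: full span → s += -17 → s = 0.0000
seg 4 [276.3°–360°] uniform, h=28: θ=312.9° here. β=36.6, B=83.7. 28·36.6/83.7 = 12.2437 → s = 12.2437

12.2437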